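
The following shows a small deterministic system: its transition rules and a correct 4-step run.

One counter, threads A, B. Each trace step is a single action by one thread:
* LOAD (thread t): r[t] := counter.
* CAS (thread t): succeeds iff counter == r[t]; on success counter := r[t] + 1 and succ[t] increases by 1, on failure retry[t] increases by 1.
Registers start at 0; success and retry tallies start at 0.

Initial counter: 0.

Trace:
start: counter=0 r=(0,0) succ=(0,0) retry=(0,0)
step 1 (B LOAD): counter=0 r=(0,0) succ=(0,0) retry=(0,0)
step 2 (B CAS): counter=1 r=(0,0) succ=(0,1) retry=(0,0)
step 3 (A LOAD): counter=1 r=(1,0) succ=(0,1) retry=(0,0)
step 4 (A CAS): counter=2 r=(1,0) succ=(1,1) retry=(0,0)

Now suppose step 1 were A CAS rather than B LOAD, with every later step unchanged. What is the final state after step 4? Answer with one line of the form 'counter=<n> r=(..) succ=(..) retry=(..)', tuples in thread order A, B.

(re-executing from step 1 with the substitution; state before step 1: counter=0 r=(0,0) succ=(0,0) retry=(0,0))
step 1 (A CAS): counter=1 r=(0,0) succ=(1,0) retry=(0,0)
step 2 (B CAS): counter=1 r=(0,0) succ=(1,0) retry=(0,1)
step 3 (A LOAD): counter=1 r=(1,0) succ=(1,0) retry=(0,1)
step 4 (A CAS): counter=2 r=(1,0) succ=(2,0) retry=(0,1)

counter=2 r=(1,0) succ=(2,0) retry=(0,1)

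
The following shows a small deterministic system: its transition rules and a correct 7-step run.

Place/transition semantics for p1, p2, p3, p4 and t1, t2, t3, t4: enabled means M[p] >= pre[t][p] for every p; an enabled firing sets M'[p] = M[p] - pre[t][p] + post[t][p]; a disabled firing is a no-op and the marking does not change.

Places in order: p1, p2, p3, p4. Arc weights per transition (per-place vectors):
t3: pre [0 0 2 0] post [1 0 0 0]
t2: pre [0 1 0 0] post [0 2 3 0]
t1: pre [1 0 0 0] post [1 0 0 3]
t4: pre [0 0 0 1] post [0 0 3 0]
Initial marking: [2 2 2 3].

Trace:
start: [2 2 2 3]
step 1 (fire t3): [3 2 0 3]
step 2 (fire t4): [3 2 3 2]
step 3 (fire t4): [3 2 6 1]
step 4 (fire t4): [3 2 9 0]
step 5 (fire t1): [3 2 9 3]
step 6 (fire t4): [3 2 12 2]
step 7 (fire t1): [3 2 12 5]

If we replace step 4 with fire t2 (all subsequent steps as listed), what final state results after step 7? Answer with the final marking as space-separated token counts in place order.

(re-executing from step 4 with the substitution; state before step 4: [3 2 6 1])
step 4 (fire t2): [3 3 9 1]
step 5 (fire t1): [3 3 9 4]
step 6 (fire t4): [3 3 12 3]
step 7 (fire t1): [3 3 12 6]

3 3 12 6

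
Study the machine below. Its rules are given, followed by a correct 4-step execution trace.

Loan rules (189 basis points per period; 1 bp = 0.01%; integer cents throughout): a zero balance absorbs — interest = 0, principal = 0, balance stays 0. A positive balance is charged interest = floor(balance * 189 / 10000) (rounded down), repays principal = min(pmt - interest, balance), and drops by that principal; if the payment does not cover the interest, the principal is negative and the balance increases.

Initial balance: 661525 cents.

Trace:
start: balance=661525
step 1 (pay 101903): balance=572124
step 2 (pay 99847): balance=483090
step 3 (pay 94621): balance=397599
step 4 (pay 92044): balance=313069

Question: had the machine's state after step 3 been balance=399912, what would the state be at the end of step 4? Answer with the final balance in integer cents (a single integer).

state after step 3 := balance=399912
step 4 (pay 92044): balance=315426

315426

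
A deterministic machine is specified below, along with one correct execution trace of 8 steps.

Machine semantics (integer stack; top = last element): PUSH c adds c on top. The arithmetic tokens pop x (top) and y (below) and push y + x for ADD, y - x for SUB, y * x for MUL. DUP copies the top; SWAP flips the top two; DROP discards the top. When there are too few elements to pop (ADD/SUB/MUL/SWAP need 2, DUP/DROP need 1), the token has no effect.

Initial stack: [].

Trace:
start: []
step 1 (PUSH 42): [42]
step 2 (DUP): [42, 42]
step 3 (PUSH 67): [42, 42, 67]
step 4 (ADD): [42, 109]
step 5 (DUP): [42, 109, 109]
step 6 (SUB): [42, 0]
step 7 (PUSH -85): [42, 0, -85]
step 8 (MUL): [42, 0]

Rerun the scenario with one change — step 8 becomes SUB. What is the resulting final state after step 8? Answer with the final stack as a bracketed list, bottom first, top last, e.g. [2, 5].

(re-executing from step 8 with the substitution; state before step 8: [42, 0, -85])
step 8 (SUB): [42, 85]

[42, 85]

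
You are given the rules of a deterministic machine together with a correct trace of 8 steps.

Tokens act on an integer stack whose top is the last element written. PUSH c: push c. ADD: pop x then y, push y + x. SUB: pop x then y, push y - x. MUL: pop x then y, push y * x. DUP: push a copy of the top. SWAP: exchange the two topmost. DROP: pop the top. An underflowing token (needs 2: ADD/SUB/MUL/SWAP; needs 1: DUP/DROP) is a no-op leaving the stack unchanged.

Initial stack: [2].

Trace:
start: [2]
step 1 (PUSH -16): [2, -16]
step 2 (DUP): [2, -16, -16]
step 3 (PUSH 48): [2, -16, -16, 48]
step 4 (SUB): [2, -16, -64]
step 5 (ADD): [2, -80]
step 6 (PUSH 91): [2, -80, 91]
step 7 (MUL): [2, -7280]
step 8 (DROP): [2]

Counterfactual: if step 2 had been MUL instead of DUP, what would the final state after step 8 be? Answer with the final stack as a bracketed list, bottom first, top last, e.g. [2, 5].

[]

(re-executing from step 2 with the substitution; state before step 2: [2, -16])
step 2 (MUL): [-32]
step 3 (PUSH 48): [-32, 48]
step 4 (SUB): [-80]
step 5 (ADD): [-80]
step 6 (PUSH 91): [-80, 91]
step 7 (MUL): [-7280]
step 8 (DROP): []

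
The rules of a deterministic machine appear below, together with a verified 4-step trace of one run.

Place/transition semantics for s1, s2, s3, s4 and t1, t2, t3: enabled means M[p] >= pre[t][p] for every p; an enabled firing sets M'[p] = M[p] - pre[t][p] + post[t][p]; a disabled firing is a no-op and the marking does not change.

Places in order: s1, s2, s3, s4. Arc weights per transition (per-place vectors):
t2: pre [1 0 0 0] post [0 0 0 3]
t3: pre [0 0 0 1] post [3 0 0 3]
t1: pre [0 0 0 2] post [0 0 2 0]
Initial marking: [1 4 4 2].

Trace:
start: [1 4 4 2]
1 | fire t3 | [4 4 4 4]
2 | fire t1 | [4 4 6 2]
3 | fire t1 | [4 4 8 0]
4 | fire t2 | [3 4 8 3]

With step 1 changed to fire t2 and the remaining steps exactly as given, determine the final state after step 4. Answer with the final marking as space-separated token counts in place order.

0 4 8 1

(re-executing from step 1 with the substitution; state before step 1: [1 4 4 2])
1 | fire t2 | [0 4 4 5]
2 | fire t1 | [0 4 6 3]
3 | fire t1 | [0 4 8 1]
4 | fire t2 | [0 4 8 1]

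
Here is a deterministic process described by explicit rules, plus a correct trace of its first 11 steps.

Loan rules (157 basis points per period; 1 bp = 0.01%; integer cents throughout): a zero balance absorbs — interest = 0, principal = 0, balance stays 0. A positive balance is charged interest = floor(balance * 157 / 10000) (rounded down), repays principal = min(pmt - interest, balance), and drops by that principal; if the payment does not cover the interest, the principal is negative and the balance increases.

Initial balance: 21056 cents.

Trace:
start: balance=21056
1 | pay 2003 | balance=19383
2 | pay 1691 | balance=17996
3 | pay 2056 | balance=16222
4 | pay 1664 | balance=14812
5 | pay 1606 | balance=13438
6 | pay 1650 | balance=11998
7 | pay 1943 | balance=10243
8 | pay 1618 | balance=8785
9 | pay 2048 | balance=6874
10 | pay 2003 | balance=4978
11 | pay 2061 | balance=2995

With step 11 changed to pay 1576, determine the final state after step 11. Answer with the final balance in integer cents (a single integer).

3480

(re-executing from step 11 with the substitution; state before step 11: balance=4978)
11 | pay 1576 | balance=3480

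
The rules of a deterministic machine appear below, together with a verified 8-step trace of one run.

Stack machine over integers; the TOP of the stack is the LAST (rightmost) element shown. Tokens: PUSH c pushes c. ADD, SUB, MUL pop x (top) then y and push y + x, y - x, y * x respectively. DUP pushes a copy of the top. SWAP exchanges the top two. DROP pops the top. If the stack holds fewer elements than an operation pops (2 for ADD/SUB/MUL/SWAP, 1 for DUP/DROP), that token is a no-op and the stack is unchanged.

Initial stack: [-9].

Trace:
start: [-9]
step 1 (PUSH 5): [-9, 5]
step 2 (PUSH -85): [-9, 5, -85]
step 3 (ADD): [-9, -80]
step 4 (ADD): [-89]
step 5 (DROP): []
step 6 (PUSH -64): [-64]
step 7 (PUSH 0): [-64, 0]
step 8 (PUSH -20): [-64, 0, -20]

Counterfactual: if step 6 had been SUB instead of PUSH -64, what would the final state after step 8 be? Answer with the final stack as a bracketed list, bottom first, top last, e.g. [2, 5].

(re-executing from step 6 with the substitution; state before step 6: [])
step 6 (SUB): []
step 7 (PUSH 0): [0]
step 8 (PUSH -20): [0, -20]

[0, -20]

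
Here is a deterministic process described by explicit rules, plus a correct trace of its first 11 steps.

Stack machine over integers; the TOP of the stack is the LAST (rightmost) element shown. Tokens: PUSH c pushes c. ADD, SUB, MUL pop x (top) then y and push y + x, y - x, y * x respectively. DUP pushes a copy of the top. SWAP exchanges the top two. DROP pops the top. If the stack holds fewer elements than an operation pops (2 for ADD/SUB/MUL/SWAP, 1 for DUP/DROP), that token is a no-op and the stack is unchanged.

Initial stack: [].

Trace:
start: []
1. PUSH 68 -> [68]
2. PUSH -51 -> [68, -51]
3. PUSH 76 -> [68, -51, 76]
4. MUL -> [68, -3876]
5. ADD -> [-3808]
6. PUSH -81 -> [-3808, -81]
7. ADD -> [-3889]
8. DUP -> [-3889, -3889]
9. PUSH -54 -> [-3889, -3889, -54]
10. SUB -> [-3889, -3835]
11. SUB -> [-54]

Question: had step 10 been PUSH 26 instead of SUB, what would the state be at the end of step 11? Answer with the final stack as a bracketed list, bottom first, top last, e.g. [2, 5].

(re-executing from step 10 with the substitution; state before step 10: [-3889, -3889, -54])
10. PUSH 26 -> [-3889, -3889, -54, 26]
11. SUB -> [-3889, -3889, -80]

[-3889, -3889, -80]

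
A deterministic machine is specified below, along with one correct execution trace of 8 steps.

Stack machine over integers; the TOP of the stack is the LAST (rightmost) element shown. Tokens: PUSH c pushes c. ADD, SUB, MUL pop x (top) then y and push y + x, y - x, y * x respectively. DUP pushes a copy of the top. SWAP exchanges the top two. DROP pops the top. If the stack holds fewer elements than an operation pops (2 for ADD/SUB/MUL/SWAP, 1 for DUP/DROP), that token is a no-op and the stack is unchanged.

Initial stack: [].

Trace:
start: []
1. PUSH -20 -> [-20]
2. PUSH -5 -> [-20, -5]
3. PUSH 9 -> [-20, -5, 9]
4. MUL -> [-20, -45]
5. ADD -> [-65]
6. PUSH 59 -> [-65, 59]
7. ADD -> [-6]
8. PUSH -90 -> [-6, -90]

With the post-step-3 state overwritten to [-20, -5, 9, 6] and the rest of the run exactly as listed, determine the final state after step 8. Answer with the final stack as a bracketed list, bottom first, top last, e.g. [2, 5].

state after step 3 := [-20, -5, 9, 6]
4. MUL -> [-20, -5, 54]
5. ADD -> [-20, 49]
6. PUSH 59 -> [-20, 49, 59]
7. ADD -> [-20, 108]
8. PUSH -90 -> [-20, 108, -90]

[-20, 108, -90]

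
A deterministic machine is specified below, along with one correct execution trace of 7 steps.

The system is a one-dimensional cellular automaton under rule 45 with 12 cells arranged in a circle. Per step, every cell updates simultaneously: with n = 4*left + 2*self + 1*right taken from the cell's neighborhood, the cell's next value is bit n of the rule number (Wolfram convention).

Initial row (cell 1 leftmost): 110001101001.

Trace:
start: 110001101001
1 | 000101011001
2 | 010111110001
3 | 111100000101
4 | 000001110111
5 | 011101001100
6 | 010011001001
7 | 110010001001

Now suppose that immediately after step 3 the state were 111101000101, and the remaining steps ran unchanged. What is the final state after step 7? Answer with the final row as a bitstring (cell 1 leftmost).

111100001101

state after step 3 := 111101000101
4 | 000011010111
5 | 011010111100
6 | 010111100001
7 | 111100001101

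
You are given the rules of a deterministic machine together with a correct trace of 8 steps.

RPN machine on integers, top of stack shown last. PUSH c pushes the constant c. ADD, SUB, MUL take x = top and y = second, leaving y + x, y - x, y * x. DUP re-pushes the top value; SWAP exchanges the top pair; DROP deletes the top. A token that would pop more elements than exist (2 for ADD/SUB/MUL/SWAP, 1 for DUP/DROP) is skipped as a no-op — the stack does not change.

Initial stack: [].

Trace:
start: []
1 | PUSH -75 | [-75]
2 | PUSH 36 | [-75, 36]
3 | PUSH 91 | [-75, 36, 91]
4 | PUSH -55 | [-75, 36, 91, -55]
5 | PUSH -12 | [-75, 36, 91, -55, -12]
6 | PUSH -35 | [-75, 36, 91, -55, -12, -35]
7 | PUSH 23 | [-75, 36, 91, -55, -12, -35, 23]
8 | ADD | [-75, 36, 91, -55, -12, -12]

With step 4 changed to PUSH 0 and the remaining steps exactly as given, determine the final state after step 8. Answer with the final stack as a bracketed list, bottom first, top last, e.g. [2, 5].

(re-executing from step 4 with the substitution; state before step 4: [-75, 36, 91])
4 | PUSH 0 | [-75, 36, 91, 0]
5 | PUSH -12 | [-75, 36, 91, 0, -12]
6 | PUSH -35 | [-75, 36, 91, 0, -12, -35]
7 | PUSH 23 | [-75, 36, 91, 0, -12, -35, 23]
8 | ADD | [-75, 36, 91, 0, -12, -12]

[-75, 36, 91, 0, -12, -12]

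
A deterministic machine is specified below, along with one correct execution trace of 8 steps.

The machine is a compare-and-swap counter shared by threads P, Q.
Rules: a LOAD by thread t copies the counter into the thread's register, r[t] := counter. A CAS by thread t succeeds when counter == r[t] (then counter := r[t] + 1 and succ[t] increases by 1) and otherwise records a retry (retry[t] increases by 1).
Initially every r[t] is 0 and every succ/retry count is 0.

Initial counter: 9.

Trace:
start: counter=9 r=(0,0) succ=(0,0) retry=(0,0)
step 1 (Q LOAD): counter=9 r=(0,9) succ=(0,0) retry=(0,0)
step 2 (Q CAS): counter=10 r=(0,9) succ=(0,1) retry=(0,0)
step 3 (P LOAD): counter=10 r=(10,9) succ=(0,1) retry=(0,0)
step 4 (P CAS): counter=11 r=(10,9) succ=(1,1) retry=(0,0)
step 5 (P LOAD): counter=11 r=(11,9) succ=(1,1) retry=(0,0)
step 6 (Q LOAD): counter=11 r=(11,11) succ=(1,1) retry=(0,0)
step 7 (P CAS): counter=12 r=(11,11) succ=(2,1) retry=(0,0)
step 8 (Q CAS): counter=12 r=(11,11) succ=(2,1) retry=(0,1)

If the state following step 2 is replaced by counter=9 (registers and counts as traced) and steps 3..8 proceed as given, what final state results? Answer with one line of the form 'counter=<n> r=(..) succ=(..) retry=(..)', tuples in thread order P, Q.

counter=11 r=(10,10) succ=(2,1) retry=(0,1)

state after step 2 := counter=9 r=(0,9) succ=(0,1) retry=(0,0)
step 3 (P LOAD): counter=9 r=(9,9) succ=(0,1) retry=(0,0)
step 4 (P CAS): counter=10 r=(9,9) succ=(1,1) retry=(0,0)
step 5 (P LOAD): counter=10 r=(10,9) succ=(1,1) retry=(0,0)
step 6 (Q LOAD): counter=10 r=(10,10) succ=(1,1) retry=(0,0)
step 7 (P CAS): counter=11 r=(10,10) succ=(2,1) retry=(0,0)
step 8 (Q CAS): counter=11 r=(10,10) succ=(2,1) retry=(0,1)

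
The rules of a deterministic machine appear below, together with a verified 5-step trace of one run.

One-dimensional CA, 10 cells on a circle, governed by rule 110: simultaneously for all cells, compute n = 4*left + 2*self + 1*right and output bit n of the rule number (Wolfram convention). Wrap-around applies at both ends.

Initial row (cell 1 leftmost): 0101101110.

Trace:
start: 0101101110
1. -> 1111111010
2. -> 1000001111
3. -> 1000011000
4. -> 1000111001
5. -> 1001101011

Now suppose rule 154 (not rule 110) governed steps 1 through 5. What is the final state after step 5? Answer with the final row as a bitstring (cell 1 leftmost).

(re-executing steps 1..5 under rule 154; state before step 1: 0101101110)
1. -> 1001001101
2. -> 0110111001
3. -> 0100110110
4. -> 1011100101
5. -> 0011011001

0011011001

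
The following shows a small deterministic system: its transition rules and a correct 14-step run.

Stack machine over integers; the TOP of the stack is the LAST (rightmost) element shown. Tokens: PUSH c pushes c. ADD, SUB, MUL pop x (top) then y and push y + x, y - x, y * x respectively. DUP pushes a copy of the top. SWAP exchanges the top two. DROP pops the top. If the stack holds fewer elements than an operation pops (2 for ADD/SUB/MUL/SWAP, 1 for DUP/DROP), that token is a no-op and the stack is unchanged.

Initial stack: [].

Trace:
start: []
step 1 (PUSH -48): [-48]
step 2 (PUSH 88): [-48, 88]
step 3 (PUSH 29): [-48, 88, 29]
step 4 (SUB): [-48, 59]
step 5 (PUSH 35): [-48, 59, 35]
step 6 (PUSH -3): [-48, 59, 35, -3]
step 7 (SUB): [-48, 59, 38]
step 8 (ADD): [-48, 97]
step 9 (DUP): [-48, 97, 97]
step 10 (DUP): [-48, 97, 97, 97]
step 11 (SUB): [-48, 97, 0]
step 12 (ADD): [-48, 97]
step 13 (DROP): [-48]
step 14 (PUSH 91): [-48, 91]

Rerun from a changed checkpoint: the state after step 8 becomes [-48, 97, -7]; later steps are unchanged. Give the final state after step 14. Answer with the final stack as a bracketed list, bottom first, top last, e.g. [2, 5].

[-48, 97, 91]

state after step 8 := [-48, 97, -7]
step 9 (DUP): [-48, 97, -7, -7]
step 10 (DUP): [-48, 97, -7, -7, -7]
step 11 (SUB): [-48, 97, -7, 0]
step 12 (ADD): [-48, 97, -7]
step 13 (DROP): [-48, 97]
step 14 (PUSH 91): [-48, 97, 91]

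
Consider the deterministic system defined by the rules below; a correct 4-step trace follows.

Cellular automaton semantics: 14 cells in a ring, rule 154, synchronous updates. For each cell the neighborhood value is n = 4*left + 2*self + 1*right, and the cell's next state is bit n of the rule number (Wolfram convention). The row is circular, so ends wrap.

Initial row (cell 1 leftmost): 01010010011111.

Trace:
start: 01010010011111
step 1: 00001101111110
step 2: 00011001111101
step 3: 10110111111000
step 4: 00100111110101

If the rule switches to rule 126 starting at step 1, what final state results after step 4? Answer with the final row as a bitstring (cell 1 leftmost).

(re-executing steps 1..4 under rule 126; state before step 1: 01010010011111)
step 1: 11111111110001
step 2: 00000000011011
step 3: 10000000111111
step 4: 11000001100000

11000001100000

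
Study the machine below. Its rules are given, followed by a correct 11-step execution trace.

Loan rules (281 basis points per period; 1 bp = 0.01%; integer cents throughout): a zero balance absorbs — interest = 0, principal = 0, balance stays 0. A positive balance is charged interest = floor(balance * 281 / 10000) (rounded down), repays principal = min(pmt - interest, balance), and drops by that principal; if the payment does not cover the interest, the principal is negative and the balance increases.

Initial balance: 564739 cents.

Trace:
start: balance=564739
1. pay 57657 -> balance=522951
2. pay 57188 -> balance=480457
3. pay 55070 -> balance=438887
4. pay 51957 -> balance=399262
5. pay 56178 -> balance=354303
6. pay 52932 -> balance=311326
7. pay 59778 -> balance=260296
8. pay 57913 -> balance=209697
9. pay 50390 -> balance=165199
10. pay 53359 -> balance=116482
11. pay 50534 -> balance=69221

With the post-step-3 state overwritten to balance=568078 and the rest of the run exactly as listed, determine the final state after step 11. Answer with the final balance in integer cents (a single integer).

230477

state after step 3 := balance=568078
4. pay 51957 -> balance=532083
5. pay 56178 -> balance=490856
6. pay 52932 -> balance=451717
7. pay 59778 -> balance=404632
8. pay 57913 -> balance=358089
9. pay 50390 -> balance=317761
10. pay 53359 -> balance=273331
11. pay 50534 -> balance=230477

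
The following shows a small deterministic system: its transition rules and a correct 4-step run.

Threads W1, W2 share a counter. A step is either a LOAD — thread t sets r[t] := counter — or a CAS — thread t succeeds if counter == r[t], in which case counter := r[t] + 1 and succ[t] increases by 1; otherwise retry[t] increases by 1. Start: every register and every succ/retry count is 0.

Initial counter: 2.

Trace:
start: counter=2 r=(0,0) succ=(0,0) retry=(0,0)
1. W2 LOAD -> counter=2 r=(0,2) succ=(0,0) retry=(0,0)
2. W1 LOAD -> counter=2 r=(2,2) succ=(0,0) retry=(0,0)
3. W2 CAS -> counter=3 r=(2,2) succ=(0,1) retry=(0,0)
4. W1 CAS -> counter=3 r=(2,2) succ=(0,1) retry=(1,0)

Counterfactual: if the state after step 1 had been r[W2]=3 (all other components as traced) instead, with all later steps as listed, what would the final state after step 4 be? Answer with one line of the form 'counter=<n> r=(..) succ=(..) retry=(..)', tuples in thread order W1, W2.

counter=3 r=(2,3) succ=(1,0) retry=(0,1)

state after step 1 := counter=2 r=(0,3) succ=(0,0) retry=(0,0)
2. W1 LOAD -> counter=2 r=(2,3) succ=(0,0) retry=(0,0)
3. W2 CAS -> counter=2 r=(2,3) succ=(0,0) retry=(0,1)
4. W1 CAS -> counter=3 r=(2,3) succ=(1,0) retry=(0,1)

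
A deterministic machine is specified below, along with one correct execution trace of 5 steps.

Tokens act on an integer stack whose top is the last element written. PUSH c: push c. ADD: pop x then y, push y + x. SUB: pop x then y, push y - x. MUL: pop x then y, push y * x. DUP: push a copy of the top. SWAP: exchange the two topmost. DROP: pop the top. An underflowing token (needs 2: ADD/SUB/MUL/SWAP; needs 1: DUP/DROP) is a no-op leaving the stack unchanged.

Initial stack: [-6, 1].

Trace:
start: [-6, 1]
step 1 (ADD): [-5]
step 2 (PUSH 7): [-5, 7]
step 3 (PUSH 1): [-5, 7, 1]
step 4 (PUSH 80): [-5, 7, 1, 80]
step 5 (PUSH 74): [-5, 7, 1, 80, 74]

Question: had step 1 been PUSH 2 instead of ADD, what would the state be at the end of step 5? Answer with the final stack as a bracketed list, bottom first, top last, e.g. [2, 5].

(re-executing from step 1 with the substitution; state before step 1: [-6, 1])
step 1 (PUSH 2): [-6, 1, 2]
step 2 (PUSH 7): [-6, 1, 2, 7]
step 3 (PUSH 1): [-6, 1, 2, 7, 1]
step 4 (PUSH 80): [-6, 1, 2, 7, 1, 80]
step 5 (PUSH 74): [-6, 1, 2, 7, 1, 80, 74]

[-6, 1, 2, 7, 1, 80, 74]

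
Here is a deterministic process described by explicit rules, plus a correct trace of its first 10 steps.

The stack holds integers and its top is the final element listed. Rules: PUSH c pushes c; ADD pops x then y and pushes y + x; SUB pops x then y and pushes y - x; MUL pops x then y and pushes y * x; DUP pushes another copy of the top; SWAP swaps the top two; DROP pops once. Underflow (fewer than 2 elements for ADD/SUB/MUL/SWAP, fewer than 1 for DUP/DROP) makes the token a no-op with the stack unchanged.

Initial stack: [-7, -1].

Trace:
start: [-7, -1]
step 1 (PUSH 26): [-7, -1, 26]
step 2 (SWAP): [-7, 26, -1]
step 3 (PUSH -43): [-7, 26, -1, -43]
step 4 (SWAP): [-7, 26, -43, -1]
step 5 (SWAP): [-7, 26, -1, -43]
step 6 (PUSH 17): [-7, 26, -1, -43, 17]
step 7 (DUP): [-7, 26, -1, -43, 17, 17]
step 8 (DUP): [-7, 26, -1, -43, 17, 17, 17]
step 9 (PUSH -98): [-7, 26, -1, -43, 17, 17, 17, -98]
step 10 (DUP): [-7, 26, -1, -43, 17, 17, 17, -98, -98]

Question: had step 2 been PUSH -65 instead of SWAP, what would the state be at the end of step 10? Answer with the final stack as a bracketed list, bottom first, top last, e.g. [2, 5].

(re-executing from step 2 with the substitution; state before step 2: [-7, -1, 26])
step 2 (PUSH -65): [-7, -1, 26, -65]
step 3 (PUSH -43): [-7, -1, 26, -65, -43]
step 4 (SWAP): [-7, -1, 26, -43, -65]
step 5 (SWAP): [-7, -1, 26, -65, -43]
step 6 (PUSH 17): [-7, -1, 26, -65, -43, 17]
step 7 (DUP): [-7, -1, 26, -65, -43, 17, 17]
step 8 (DUP): [-7, -1, 26, -65, -43, 17, 17, 17]
step 9 (PUSH -98): [-7, -1, 26, -65, -43, 17, 17, 17, -98]
step 10 (DUP): [-7, -1, 26, -65, -43, 17, 17, 17, -98, -98]

[-7, -1, 26, -65, -43, 17, 17, 17, -98, -98]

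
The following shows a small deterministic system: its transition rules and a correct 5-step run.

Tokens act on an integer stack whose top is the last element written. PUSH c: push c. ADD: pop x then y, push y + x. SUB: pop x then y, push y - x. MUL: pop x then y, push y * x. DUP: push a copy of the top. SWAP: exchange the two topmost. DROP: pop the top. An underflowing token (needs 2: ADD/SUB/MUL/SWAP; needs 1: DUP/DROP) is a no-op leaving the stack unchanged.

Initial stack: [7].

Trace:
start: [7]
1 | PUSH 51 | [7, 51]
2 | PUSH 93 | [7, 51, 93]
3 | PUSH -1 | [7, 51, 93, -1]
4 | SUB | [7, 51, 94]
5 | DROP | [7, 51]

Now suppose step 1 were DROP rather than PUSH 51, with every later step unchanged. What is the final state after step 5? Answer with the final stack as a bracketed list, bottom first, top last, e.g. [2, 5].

[]

(re-executing from step 1 with the substitution; state before step 1: [7])
1 | DROP | []
2 | PUSH 93 | [93]
3 | PUSH -1 | [93, -1]
4 | SUB | [94]
5 | DROP | []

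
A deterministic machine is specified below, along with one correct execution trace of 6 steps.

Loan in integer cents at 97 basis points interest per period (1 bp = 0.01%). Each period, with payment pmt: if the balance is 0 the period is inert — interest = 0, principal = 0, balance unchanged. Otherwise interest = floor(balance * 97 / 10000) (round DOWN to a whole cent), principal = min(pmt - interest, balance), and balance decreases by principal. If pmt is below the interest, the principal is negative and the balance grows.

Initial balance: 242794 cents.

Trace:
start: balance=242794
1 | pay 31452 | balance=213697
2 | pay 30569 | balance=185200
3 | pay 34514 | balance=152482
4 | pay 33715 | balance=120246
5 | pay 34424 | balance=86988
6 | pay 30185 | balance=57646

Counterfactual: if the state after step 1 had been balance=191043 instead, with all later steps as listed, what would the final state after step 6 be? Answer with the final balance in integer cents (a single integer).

33873

state after step 1 := balance=191043
2 | pay 30569 | balance=162327
3 | pay 34514 | balance=129387
4 | pay 33715 | balance=96927
5 | pay 34424 | balance=63443
6 | pay 30185 | balance=33873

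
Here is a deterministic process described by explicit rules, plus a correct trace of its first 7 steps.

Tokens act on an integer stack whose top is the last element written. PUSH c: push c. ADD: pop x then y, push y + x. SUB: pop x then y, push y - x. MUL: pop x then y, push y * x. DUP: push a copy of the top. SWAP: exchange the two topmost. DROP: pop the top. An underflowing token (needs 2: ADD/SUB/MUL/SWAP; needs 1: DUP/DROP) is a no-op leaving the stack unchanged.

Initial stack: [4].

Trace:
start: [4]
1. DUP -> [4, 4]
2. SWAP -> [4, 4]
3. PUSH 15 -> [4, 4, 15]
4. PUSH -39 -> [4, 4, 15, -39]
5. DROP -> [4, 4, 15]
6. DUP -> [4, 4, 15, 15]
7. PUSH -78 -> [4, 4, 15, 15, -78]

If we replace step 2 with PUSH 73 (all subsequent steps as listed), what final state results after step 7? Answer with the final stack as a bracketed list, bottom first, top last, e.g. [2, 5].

(re-executing from step 2 with the substitution; state before step 2: [4, 4])
2. PUSH 73 -> [4, 4, 73]
3. PUSH 15 -> [4, 4, 73, 15]
4. PUSH -39 -> [4, 4, 73, 15, -39]
5. DROP -> [4, 4, 73, 15]
6. DUP -> [4, 4, 73, 15, 15]
7. PUSH -78 -> [4, 4, 73, 15, 15, -78]

[4, 4, 73, 15, 15, -78]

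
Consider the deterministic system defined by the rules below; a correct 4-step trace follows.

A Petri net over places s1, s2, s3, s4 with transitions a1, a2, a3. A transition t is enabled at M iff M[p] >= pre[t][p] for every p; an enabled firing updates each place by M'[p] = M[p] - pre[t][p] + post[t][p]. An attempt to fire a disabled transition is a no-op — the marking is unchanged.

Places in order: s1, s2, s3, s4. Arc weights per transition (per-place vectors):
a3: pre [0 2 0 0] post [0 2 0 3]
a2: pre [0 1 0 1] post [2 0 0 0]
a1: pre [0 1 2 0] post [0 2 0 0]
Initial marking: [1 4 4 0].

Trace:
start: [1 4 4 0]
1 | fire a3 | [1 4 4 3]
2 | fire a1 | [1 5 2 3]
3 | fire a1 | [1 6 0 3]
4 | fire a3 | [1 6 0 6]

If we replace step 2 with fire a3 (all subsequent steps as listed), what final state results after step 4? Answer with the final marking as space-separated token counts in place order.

(re-executing from step 2 with the substitution; state before step 2: [1 4 4 3])
2 | fire a3 | [1 4 4 6]
3 | fire a1 | [1 5 2 6]
4 | fire a3 | [1 5 2 9]

1 5 2 9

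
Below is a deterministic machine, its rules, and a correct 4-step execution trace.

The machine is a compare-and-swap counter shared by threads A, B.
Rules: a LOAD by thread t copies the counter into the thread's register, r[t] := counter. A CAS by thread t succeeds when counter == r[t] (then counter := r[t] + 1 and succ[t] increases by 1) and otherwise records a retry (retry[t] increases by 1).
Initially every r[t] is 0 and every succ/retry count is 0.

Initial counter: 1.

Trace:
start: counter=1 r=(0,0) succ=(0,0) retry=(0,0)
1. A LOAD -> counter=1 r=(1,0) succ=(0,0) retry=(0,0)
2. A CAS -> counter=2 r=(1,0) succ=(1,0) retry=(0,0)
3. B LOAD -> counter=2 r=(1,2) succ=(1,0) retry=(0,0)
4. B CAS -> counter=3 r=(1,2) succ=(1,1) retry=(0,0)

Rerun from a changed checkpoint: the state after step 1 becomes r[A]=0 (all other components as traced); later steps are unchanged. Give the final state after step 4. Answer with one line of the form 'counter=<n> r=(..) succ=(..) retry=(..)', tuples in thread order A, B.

counter=2 r=(0,1) succ=(0,1) retry=(1,0)

state after step 1 := counter=1 r=(0,0) succ=(0,0) retry=(0,0)
2. A CAS -> counter=1 r=(0,0) succ=(0,0) retry=(1,0)
3. B LOAD -> counter=1 r=(0,1) succ=(0,0) retry=(1,0)
4. B CAS -> counter=2 r=(0,1) succ=(0,1) retry=(1,0)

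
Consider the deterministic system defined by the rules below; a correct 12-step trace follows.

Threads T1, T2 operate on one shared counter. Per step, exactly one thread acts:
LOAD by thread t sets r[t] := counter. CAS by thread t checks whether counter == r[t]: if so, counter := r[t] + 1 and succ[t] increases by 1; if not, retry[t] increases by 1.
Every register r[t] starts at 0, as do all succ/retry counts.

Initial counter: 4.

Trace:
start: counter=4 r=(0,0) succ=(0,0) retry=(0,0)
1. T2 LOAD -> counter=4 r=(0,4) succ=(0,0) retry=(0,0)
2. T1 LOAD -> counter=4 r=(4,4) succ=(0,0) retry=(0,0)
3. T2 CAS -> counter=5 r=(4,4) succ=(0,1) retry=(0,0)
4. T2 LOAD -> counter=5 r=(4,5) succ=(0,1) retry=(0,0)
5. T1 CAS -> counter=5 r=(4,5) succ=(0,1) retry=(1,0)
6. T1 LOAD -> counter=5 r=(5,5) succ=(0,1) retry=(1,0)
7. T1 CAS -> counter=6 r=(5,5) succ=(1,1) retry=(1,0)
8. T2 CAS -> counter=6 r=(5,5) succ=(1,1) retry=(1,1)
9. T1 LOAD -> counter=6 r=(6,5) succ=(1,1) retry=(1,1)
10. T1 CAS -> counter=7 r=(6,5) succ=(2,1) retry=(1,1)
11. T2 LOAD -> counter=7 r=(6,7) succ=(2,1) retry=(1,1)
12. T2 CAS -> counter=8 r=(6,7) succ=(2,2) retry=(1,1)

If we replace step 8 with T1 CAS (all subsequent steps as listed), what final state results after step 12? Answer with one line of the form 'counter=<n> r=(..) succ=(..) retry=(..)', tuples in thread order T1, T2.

counter=8 r=(6,7) succ=(2,2) retry=(2,0)

(re-executing from step 8 with the substitution; state before step 8: counter=6 r=(5,5) succ=(1,1) retry=(1,0))
8. T1 CAS -> counter=6 r=(5,5) succ=(1,1) retry=(2,0)
9. T1 LOAD -> counter=6 r=(6,5) succ=(1,1) retry=(2,0)
10. T1 CAS -> counter=7 r=(6,5) succ=(2,1) retry=(2,0)
11. T2 LOAD -> counter=7 r=(6,7) succ=(2,1) retry=(2,0)
12. T2 CAS -> counter=8 r=(6,7) succ=(2,2) retry=(2,0)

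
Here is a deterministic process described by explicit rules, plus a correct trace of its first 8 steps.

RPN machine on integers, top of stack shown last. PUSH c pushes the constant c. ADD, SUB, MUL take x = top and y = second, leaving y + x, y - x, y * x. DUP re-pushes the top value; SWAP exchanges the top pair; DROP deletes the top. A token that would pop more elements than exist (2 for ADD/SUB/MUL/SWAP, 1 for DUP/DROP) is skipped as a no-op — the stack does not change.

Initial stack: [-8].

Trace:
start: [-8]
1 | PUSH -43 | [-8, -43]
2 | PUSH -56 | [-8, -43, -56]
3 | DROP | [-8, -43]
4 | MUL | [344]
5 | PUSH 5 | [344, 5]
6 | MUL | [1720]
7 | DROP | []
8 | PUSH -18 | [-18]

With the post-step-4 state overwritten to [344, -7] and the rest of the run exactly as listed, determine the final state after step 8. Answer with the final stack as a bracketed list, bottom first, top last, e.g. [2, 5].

state after step 4 := [344, -7]
5 | PUSH 5 | [344, -7, 5]
6 | MUL | [344, -35]
7 | DROP | [344]
8 | PUSH -18 | [344, -18]

[344, -18]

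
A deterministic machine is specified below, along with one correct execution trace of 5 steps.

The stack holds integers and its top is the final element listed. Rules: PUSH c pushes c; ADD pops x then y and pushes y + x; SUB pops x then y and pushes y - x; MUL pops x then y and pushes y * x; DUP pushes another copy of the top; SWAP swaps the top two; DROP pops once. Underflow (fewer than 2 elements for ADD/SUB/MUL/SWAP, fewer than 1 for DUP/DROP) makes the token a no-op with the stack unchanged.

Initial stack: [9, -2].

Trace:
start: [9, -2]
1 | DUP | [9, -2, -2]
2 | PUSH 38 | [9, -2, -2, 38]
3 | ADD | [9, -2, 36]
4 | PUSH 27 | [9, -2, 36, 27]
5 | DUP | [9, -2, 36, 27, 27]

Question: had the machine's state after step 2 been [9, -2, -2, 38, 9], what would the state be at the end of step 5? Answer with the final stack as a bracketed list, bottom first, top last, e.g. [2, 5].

state after step 2 := [9, -2, -2, 38, 9]
3 | ADD | [9, -2, -2, 47]
4 | PUSH 27 | [9, -2, -2, 47, 27]
5 | DUP | [9, -2, -2, 47, 27, 27]

[9, -2, -2, 47, 27, 27]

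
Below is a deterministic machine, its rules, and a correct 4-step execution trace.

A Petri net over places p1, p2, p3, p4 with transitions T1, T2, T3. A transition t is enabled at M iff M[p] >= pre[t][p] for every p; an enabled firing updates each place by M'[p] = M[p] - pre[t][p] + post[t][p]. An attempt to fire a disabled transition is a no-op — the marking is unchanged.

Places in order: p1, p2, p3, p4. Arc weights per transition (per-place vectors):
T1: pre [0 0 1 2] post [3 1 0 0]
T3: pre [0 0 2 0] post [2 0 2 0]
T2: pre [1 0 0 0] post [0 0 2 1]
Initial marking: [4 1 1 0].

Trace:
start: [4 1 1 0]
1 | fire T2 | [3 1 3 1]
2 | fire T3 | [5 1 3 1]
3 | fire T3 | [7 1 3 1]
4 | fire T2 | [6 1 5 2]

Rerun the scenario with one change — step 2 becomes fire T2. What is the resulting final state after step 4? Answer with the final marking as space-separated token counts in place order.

3 1 7 3

(re-executing from step 2 with the substitution; state before step 2: [3 1 3 1])
2 | fire T2 | [2 1 5 2]
3 | fire T3 | [4 1 5 2]
4 | fire T2 | [3 1 7 3]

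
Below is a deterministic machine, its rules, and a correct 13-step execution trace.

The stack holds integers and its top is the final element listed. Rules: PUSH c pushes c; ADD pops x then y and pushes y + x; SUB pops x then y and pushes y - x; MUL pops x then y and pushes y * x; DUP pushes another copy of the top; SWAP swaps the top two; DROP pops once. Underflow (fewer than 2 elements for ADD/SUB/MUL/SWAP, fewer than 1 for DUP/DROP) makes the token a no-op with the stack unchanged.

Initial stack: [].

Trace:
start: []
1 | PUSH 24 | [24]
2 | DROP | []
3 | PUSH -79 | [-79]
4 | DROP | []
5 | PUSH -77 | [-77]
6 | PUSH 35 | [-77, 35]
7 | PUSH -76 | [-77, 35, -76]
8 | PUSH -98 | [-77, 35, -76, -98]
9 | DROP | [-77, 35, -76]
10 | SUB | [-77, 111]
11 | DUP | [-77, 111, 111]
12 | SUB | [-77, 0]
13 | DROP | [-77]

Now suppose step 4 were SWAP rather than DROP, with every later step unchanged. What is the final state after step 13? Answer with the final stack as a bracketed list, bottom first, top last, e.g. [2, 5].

(re-executing from step 4 with the substitution; state before step 4: [-79])
4 | SWAP | [-79]
5 | PUSH -77 | [-79, -77]
6 | PUSH 35 | [-79, -77, 35]
7 | PUSH -76 | [-79, -77, 35, -76]
8 | PUSH -98 | [-79, -77, 35, -76, -98]
9 | DROP | [-79, -77, 35, -76]
10 | SUB | [-79, -77, 111]
11 | DUP | [-79, -77, 111, 111]
12 | SUB | [-79, -77, 0]
13 | DROP | [-79, -77]

[-79, -77]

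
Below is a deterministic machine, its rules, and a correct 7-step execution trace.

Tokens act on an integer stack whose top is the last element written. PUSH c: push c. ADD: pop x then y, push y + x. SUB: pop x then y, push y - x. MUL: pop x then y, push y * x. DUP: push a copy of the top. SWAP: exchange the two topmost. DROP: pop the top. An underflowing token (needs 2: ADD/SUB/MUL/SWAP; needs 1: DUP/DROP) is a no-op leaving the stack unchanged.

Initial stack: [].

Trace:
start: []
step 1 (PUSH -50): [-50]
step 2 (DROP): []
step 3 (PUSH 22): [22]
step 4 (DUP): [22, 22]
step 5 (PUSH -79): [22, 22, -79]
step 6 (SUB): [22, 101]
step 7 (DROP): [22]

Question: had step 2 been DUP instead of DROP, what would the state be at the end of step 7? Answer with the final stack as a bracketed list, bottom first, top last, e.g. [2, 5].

[-50, -50, 22]

(re-executing from step 2 with the substitution; state before step 2: [-50])
step 2 (DUP): [-50, -50]
step 3 (PUSH 22): [-50, -50, 22]
step 4 (DUP): [-50, -50, 22, 22]
step 5 (PUSH -79): [-50, -50, 22, 22, -79]
step 6 (SUB): [-50, -50, 22, 101]
step 7 (DROP): [-50, -50, 22]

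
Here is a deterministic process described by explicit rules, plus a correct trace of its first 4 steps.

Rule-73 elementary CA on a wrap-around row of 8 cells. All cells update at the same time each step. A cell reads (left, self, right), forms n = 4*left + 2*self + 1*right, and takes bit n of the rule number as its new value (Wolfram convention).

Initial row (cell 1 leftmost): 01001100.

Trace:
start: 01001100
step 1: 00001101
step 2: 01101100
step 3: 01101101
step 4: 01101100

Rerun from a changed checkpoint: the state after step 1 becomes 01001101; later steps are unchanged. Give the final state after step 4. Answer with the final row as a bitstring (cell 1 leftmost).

00101101

state after step 1 := 01001101
step 2: 00001100
step 3: 11101101
step 4: 00101101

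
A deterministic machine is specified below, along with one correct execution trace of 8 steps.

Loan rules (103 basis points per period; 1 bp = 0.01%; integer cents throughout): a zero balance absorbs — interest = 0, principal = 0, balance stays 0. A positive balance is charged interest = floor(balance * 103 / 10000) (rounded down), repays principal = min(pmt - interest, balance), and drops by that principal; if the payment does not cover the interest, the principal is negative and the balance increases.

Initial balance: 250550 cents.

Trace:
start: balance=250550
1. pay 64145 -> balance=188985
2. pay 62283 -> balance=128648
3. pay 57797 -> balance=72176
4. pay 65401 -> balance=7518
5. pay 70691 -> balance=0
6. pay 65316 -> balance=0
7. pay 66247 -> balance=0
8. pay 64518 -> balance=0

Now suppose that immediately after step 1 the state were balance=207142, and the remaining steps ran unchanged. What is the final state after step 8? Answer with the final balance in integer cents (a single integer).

state after step 1 := balance=207142
2. pay 62283 -> balance=146992
3. pay 57797 -> balance=90709
4. pay 65401 -> balance=26242
5. pay 70691 -> balance=0
6. pay 65316 -> balance=0
7. pay 66247 -> balance=0
8. pay 64518 -> balance=0

0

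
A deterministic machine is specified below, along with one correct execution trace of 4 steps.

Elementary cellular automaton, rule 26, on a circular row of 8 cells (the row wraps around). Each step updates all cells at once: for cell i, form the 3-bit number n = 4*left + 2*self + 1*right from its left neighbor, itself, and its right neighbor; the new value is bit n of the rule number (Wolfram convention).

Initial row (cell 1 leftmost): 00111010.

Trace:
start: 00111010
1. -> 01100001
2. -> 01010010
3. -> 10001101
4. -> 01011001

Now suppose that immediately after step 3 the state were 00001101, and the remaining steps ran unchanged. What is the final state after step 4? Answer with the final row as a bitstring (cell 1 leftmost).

state after step 3 := 00001101
4. -> 10011000

10011000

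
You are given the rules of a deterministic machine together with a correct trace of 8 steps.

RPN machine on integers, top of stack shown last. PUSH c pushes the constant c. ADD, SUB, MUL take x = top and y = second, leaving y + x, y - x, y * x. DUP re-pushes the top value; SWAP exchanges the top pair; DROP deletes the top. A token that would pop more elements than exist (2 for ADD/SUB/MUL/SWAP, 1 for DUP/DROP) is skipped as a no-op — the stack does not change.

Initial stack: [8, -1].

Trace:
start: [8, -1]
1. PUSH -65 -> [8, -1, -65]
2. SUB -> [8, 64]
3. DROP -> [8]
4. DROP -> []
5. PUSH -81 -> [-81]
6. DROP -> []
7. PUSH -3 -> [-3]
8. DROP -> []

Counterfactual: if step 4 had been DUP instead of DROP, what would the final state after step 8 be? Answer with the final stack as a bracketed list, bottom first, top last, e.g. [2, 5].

(re-executing from step 4 with the substitution; state before step 4: [8])
4. DUP -> [8, 8]
5. PUSH -81 -> [8, 8, -81]
6. DROP -> [8, 8]
7. PUSH -3 -> [8, 8, -3]
8. DROP -> [8, 8]

[8, 8]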